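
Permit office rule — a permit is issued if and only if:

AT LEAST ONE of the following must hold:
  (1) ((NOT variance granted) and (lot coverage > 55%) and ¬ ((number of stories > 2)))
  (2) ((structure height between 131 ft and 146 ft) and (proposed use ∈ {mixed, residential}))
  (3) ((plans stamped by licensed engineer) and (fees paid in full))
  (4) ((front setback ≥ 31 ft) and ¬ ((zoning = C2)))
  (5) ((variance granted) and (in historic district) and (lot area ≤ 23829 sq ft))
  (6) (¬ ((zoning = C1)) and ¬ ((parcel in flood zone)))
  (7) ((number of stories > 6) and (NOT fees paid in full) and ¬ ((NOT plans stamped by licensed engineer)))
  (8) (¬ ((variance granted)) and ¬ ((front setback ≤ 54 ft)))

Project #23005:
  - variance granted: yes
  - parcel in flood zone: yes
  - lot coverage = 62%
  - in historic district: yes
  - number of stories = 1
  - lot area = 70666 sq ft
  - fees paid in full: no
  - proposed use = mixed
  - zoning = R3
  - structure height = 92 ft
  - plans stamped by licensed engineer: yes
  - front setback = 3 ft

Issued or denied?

Atomic conditions:
  NOT variance granted: yes → false
  lot coverage > 55%: 62 > 55 is true
  number of stories > 2: 1 > 2 is false
  structure height between 131 ft and 146 ft: 92 in [131, 146] is false
  proposed use ∈ {mixed, residential}: mixed is in the set → true
  plans stamped by licensed engineer: yes → true
  fees paid in full: no → false
  front setback ≥ 31 ft: 3 ≥ 31 is false
  zoning = C2: R3 == C2 is false
  variance granted: yes → true
  in historic district: yes → true
  lot area ≤ 23829 sq ft: 70666 ≤ 23829 is false
  zoning = C1: R3 == C1 is false
  parcel in flood zone: yes → true
  number of stories > 6: 1 > 6 is false
  NOT fees paid in full: no → true
  NOT plans stamped by licensed engineer: yes → false
  front setback ≤ 54 ft: 3 ≤ 54 is true
Combine:
[1.3] NOT false = true
[1] false AND true AND true = false
[2] false AND true = false
[3] true AND false = false
[4.2] NOT false = true
[4] false AND true = false
[5] true AND true AND false = false
[6.1] NOT false = true
[6.2] NOT true = false
[6] true AND false = false
[7.3] NOT false = true
[7] false AND true AND true = false
[8.1] NOT true = false
[8.2] NOT true = false
[8] false AND false = false
[root] false OR false OR false OR false OR false OR false OR false OR false = false
Overall: false → denied

Denied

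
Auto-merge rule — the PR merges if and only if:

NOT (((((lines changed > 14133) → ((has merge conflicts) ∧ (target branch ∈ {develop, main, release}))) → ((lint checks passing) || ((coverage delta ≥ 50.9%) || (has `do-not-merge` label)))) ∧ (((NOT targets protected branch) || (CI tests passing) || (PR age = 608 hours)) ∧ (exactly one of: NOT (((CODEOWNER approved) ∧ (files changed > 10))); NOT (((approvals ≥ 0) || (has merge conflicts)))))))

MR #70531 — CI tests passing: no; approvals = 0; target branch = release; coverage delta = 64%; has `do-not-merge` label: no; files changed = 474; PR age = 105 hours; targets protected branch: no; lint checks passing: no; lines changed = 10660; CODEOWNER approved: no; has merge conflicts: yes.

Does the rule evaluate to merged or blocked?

Blocked

Atomic conditions:
  lines changed > 14133: 10660 > 14133 is false
  has merge conflicts: yes → true
  target branch ∈ {develop, main, release}: release is in the set → true
  lint checks passing: no → false
  coverage delta ≥ 50.9%: 64 ≥ 50.9 is true
  has `do-not-merge` label: no → false
  NOT targets protected branch: no → true
  CI tests passing: no → false
  PR age = 608 hours: 105 == 608 is false
  CODEOWNER approved: no → false
  files changed > 10: 474 > 10 is true
  approvals ≥ 0: 0 ≥ 0 is true
Combine:
[1.1.1.2] true AND true = true
[1.1.1] false → true (antecedent false ⇒ implication holds) = true
[1.1.2.2] true OR false = true
[1.1.2] false OR true = true
[1.1] true → true = true
[1.2.1] true OR false OR false = true
[1.2.2.1.1] false AND true = false
[1.2.2.1] NOT false = true
[1.2.2.2.1] true OR true = true
[1.2.2.2] NOT true = false
[1.2.2] exactly-one(true, false) = true
[1.2] true AND true = true
[1] true AND true = true
[root] NOT true = false
Overall: false → blocked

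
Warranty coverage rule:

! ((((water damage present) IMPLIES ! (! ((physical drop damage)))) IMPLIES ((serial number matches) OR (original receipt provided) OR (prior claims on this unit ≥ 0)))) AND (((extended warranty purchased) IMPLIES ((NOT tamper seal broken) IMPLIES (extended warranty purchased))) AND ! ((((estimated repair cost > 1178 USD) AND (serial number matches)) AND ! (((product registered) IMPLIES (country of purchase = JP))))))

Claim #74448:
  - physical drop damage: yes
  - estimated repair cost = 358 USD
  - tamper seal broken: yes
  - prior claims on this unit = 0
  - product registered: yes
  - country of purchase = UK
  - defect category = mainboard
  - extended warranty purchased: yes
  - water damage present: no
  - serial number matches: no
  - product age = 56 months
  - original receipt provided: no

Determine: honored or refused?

Atomic conditions:
  water damage present: no → false
  physical drop damage: yes → true
  serial number matches: no → false
  original receipt provided: no → false
  prior claims on this unit ≥ 0: 0 ≥ 0 is true
  extended warranty purchased: yes → true
  NOT tamper seal broken: yes → false
  estimated repair cost > 1178 USD: 358 > 1178 is false
  product registered: yes → true
  country of purchase = JP: UK == JP is false
Combine:
[1.1.1.2.1] NOT true = false
[1.1.1.2] NOT false = true
[1.1.1] false → true (antecedent false ⇒ implication holds) = true
[1.1.2] false OR false OR true = true
[1.1] true → true = true
[1] NOT true = false
[2.1.2] false → true (antecedent false ⇒ implication holds) = true
[2.1] true → true = true
[2.2.1.1] false AND false = false
[2.2.1.2.1] true → false = false
[2.2.1.2] NOT false = true
[2.2.1] false AND true = false
[2.2] NOT false = true
[2] true AND true = true
[root] false AND true = false
Overall: false → refused

Refused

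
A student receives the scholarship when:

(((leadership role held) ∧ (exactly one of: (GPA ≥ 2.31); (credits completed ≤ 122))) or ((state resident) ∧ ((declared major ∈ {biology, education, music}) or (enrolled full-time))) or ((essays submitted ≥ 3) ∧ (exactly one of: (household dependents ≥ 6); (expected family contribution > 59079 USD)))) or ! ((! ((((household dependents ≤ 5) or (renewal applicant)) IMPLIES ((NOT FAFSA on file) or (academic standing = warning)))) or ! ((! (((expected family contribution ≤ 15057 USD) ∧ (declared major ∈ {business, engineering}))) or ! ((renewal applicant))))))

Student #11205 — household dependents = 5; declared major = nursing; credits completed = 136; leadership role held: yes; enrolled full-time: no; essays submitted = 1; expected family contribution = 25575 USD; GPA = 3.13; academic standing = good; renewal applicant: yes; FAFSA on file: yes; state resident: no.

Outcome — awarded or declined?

Atomic conditions:
  leadership role held: yes → true
  GPA ≥ 2.31: 3.13 ≥ 2.31 is true
  credits completed ≤ 122: 136 ≤ 122 is false
  state resident: no → false
  declared major ∈ {biology, education, music}: nursing is not in the set → false
  enrolled full-time: no → false
  essays submitted ≥ 3: 1 ≥ 3 is false
  household dependents ≥ 6: 5 ≥ 6 is false
  expected family contribution > 59079 USD: 25575 > 59079 is false
  household dependents ≤ 5: 5 ≤ 5 is true
  renewal applicant: yes → true
  NOT FAFSA on file: yes → false
  academic standing = warning: good == warning is false
  expected family contribution ≤ 15057 USD: 25575 ≤ 15057 is false
  declared major ∈ {business, engineering}: nursing is not in the set → false
Combine:
[1.1.2] exactly-one(true, false) = true
[1.1] true AND true = true
[1.2.2] false OR false = false
[1.2] false AND false = false
[1.3.2] exactly-one(false, false) = false
[1.3] false AND false = false
[1] true OR false OR false = true
[2.1.1.1.1] true OR true = true
[2.1.1.1.2] false OR false = false
[2.1.1.1] true → false = false
[2.1.1] NOT false = true
[2.1.2.1.1.1] false AND false = false
[2.1.2.1.1] NOT false = true
[2.1.2.1.2] NOT true = false
[2.1.2.1] true OR false = true
[2.1.2] NOT true = false
[2.1] true OR false = true
[2] NOT true = false
[root] true OR false = true
Overall: true → awarded

Awarded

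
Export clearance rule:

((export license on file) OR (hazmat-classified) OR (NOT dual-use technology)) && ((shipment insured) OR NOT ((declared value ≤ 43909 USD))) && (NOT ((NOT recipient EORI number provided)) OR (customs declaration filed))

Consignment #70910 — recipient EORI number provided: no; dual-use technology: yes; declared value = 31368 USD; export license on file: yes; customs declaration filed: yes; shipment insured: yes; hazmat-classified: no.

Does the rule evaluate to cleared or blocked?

Atomic conditions:
  export license on file: yes → true
  hazmat-classified: no → false
  NOT dual-use technology: yes → false
  shipment insured: yes → true
  declared value ≤ 43909 USD: 31368 ≤ 43909 is true
  NOT recipient EORI number provided: no → true
  customs declaration filed: yes → true
Combine:
[1] true OR false OR false = true
[2.2] NOT true = false
[2] true OR false = true
[3.1] NOT true = false
[3] false OR true = true
[root] true AND true AND true = true
Overall: true → cleared

Cleared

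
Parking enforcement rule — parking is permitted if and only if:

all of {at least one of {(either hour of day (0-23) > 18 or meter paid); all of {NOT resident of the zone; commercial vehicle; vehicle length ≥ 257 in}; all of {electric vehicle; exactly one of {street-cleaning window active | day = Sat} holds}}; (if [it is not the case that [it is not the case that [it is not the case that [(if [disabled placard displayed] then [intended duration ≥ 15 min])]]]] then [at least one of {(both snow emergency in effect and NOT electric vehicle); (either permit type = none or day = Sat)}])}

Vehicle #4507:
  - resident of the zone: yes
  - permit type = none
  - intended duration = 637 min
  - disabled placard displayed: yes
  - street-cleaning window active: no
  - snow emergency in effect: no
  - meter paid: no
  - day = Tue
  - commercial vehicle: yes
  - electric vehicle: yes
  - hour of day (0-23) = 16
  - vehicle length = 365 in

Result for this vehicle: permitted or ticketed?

Ticketed

Atomic conditions:
  hour of day (0-23) > 18: 16 > 18 is false
  meter paid: no → false
  NOT resident of the zone: yes → false
  commercial vehicle: yes → true
  vehicle length ≥ 257 in: 365 ≥ 257 is true
  electric vehicle: yes → true
  street-cleaning window active: no → false
  day = Sat: Tue == Sat is false
  disabled placard displayed: yes → true
  intended duration ≥ 15 min: 637 ≥ 15 is true
  snow emergency in effect: no → false
  NOT electric vehicle: yes → false
  permit type = none: none == none is true
Combine:
[1.1] false OR false = false
[1.2] false AND true AND true = false
[1.3.2] exactly-one(false, false) = false
[1.3] true AND false = false
[1] false OR false OR false = false
[2.1.1.1.1] true → true = true
[2.1.1.1] NOT true = false
[2.1.1] NOT false = true
[2.1] NOT true = false
[2.2.1] false AND false = false
[2.2.2] true OR false = true
[2.2] false OR true = true
[2] false → true (antecedent false ⇒ implication holds) = true
[root] false AND true = false
Overall: false → ticketed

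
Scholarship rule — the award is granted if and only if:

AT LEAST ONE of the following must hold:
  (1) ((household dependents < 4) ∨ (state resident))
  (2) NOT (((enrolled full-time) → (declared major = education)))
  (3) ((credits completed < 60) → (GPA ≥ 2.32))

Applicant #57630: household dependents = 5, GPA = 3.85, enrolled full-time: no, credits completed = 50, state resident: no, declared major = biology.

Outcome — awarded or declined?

Awarded

Atomic conditions:
  household dependents < 4: 5 < 4 is false
  state resident: no → false
  enrolled full-time: no → false
  declared major = education: biology == education is false
  credits completed < 60: 50 < 60 is true
  GPA ≥ 2.32: 3.85 ≥ 2.32 is true
Combine:
[1] false OR false = false
[2.1] false → false (antecedent false ⇒ implication holds) = true
[2] NOT true = false
[3] true → true = true
[root] false OR false OR true = true
Overall: true → awarded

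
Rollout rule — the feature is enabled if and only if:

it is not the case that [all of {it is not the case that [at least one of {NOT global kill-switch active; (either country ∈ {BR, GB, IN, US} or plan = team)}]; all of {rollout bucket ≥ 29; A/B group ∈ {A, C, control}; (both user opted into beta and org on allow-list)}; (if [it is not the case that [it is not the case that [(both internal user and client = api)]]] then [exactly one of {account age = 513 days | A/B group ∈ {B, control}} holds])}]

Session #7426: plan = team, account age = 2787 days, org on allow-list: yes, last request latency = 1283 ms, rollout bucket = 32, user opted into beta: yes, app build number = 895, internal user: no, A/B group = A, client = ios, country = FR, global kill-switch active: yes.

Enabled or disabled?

Atomic conditions:
  NOT global kill-switch active: yes → false
  country ∈ {BR, GB, IN, US}: FR is not in the set → false
  plan = team: team == team is true
  rollout bucket ≥ 29: 32 ≥ 29 is true
  A/B group ∈ {A, C, control}: A is in the set → true
  user opted into beta: yes → true
  org on allow-list: yes → true
  internal user: no → false
  client = api: ios == api is false
  account age = 513 days: 2787 == 513 is false
  A/B group ∈ {B, control}: A is not in the set → false
Combine:
[1.1.1.2] false OR true = true
[1.1.1] false OR true = true
[1.1] NOT true = false
[1.2.3] true AND true = true
[1.2] true AND true AND true = true
[1.3.1.1.1] false AND false = false
[1.3.1.1] NOT false = true
[1.3.1] NOT true = false
[1.3.2] exactly-one(false, false) = false
[1.3] false → false (antecedent false ⇒ implication holds) = true
[1] false AND true AND true = false
[root] NOT false = true
Overall: true → enabled

Enabled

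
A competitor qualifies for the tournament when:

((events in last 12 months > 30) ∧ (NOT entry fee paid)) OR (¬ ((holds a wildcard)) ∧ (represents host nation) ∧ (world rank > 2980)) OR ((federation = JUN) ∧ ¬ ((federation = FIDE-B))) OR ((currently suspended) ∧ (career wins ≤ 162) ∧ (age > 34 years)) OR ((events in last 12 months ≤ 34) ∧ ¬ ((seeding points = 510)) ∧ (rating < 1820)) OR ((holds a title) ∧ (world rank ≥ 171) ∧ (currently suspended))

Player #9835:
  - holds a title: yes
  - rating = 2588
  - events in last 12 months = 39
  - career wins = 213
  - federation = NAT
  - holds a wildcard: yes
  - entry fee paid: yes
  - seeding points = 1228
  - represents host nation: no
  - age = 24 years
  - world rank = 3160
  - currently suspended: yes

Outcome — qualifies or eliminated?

Atomic conditions:
  events in last 12 months > 30: 39 > 30 is true
  NOT entry fee paid: yes → false
  holds a wildcard: yes → true
  represents host nation: no → false
  world rank > 2980: 3160 > 2980 is true
  federation = JUN: NAT == JUN is false
  federation = FIDE-B: NAT == FIDE-B is false
  currently suspended: yes → true
  career wins ≤ 162: 213 ≤ 162 is false
  age > 34 years: 24 > 34 is false
  events in last 12 months ≤ 34: 39 ≤ 34 is false
  seeding points = 510: 1228 == 510 is false
  rating < 1820: 2588 < 1820 is false
  holds a title: yes → true
  world rank ≥ 171: 3160 ≥ 171 is true
Combine:
[1] true AND false = false
[2.1] NOT true = false
[2] false AND false AND true = false
[3.2] NOT false = true
[3] false AND true = false
[4] true AND false AND false = false
[5.2] NOT false = true
[5] false AND true AND false = false
[6] true AND true AND true = true
[root] false OR false OR false OR false OR false OR true = true
Overall: true → qualifies

Qualifies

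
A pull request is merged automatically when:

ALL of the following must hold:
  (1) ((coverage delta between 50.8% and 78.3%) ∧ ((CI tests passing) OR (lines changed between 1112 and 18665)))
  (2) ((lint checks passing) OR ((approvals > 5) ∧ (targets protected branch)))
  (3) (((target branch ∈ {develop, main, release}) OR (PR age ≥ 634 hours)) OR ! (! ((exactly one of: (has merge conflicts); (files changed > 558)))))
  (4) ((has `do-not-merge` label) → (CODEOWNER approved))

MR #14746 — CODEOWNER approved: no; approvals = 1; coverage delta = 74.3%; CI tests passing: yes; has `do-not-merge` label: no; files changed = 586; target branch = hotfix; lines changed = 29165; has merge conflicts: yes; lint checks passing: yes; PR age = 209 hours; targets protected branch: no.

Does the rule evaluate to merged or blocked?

Atomic conditions:
  coverage delta between 50.8% and 78.3%: 74.3 in [50.8, 78.3] is true
  CI tests passing: yes → true
  lines changed between 1112 and 18665: 29165 in [1112, 18665] is false
  lint checks passing: yes → true
  approvals > 5: 1 > 5 is false
  targets protected branch: no → false
  target branch ∈ {develop, main, release}: hotfix is not in the set → false
  PR age ≥ 634 hours: 209 ≥ 634 is false
  has merge conflicts: yes → true
  files changed > 558: 586 > 558 is true
  has `do-not-merge` label: no → false
  CODEOWNER approved: no → false
Combine:
[1.2] true OR false = true
[1] true AND true = true
[2.2] false AND false = false
[2] true OR false = true
[3.1] false OR false = false
[3.2.1.1] exactly-one(true, true) = false
[3.2.1] NOT false = true
[3.2] NOT true = false
[3] false OR false = false
[4] false → false (antecedent false ⇒ implication holds) = true
[root] true AND true AND false AND true = false
Overall: false → blocked

Blocked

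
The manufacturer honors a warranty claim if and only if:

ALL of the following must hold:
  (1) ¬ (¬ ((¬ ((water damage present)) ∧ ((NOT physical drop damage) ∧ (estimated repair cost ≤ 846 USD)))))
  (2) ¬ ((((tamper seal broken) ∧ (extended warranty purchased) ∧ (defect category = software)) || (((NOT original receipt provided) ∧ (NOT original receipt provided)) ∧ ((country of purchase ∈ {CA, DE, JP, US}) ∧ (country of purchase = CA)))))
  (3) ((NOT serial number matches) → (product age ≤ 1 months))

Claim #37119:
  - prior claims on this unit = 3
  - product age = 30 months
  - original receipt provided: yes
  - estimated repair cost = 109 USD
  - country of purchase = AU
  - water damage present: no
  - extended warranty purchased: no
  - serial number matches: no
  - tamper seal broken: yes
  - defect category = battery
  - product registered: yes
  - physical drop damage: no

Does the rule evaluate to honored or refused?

Refused

Atomic conditions:
  water damage present: no → false
  NOT physical drop damage: no → true
  estimated repair cost ≤ 846 USD: 109 ≤ 846 is true
  tamper seal broken: yes → true
  extended warranty purchased: no → false
  defect category = software: battery == software is false
  NOT original receipt provided: yes → false
  country of purchase ∈ {CA, DE, JP, US}: AU is not in the set → false
  country of purchase = CA: AU == CA is false
  NOT serial number matches: no → true
  product age ≤ 1 months: 30 ≤ 1 is false
Combine:
[1.1.1.1] NOT false = true
[1.1.1.2] true AND true = true
[1.1.1] true AND true = true
[1.1] NOT true = false
[1] NOT false = true
[2.1.1] true AND false AND false = false
[2.1.2.1] false AND false = false
[2.1.2.2] false AND false = false
[2.1.2] false AND false = false
[2.1] false OR false = false
[2] NOT false = true
[3] true → false = false
[root] true AND true AND false = false
Overall: false → refused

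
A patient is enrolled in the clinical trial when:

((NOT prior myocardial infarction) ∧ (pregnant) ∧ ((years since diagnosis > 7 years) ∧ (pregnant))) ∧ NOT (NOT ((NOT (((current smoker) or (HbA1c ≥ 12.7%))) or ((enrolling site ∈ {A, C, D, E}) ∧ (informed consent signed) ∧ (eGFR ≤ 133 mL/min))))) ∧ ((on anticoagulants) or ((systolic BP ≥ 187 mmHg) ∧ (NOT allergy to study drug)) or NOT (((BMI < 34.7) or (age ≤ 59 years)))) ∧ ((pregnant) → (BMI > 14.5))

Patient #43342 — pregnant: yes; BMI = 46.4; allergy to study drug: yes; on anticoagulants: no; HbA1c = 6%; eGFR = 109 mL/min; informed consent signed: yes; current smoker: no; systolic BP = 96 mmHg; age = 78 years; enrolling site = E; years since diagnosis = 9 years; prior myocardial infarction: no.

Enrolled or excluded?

Atomic conditions:
  NOT prior myocardial infarction: no → true
  pregnant: yes → true
  years since diagnosis > 7 years: 9 > 7 is true
  current smoker: no → false
  HbA1c ≥ 12.7%: 6 ≥ 12.7 is false
  enrolling site ∈ {A, C, D, E}: E is in the set → true
  informed consent signed: yes → true
  eGFR ≤ 133 mL/min: 109 ≤ 133 is true
  on anticoagulants: no → false
  systolic BP ≥ 187 mmHg: 96 ≥ 187 is false
  NOT allergy to study drug: yes → false
  BMI < 34.7: 46.4 < 34.7 is false
  age ≤ 59 years: 78 ≤ 59 is false
  BMI > 14.5: 46.4 > 14.5 is true
Combine:
[1.3] true AND true = true
[1] true AND true AND true = true
[2.1.1.1.1] false OR false = false
[2.1.1.1] NOT false = true
[2.1.1.2] true AND true AND true = true
[2.1.1] true OR true = true
[2.1] NOT true = false
[2] NOT false = true
[3.2] false AND false = false
[3.3.1] false OR false = false
[3.3] NOT false = true
[3] false OR false OR true = true
[4] true → true = true
[root] true AND true AND true AND true = true
Overall: true → enrolled

Enrolled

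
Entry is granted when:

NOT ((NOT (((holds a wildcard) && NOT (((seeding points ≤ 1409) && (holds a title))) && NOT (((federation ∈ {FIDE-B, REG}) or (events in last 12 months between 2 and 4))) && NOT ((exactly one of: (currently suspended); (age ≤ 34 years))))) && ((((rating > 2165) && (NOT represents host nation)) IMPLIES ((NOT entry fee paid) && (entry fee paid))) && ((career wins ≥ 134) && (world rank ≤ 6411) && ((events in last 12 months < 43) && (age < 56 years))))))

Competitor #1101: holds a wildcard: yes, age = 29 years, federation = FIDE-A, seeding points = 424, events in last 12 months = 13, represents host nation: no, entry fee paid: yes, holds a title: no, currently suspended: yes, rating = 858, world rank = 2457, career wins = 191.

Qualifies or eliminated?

Qualifies

Atomic conditions:
  holds a wildcard: yes → true
  seeding points ≤ 1409: 424 ≤ 1409 is true
  holds a title: no → false
  federation ∈ {FIDE-B, REG}: FIDE-A is not in the set → false
  events in last 12 months between 2 and 4: 13 in [2, 4] is false
  currently suspended: yes → true
  age ≤ 34 years: 29 ≤ 34 is true
  rating > 2165: 858 > 2165 is false
  NOT represents host nation: no → true
  NOT entry fee paid: yes → false
  entry fee paid: yes → true
  career wins ≥ 134: 191 ≥ 134 is true
  world rank ≤ 6411: 2457 ≤ 6411 is true
  events in last 12 months < 43: 13 < 43 is true
  age < 56 years: 29 < 56 is true
Combine:
[1.1.1.2.1] true AND false = false
[1.1.1.2] NOT false = true
[1.1.1.3.1] false OR false = false
[1.1.1.3] NOT false = true
[1.1.1.4.1] exactly-one(true, true) = false
[1.1.1.4] NOT false = true
[1.1.1] true AND true AND true AND true = true
[1.1] NOT true = false
[1.2.1.1] false AND true = false
[1.2.1.2] false AND true = false
[1.2.1] false → false (antecedent false ⇒ implication holds) = true
[1.2.2.3] true AND true = true
[1.2.2] true AND true AND true = true
[1.2] true AND true = true
[1] false AND true = false
[root] NOT false = true
Overall: true → qualifies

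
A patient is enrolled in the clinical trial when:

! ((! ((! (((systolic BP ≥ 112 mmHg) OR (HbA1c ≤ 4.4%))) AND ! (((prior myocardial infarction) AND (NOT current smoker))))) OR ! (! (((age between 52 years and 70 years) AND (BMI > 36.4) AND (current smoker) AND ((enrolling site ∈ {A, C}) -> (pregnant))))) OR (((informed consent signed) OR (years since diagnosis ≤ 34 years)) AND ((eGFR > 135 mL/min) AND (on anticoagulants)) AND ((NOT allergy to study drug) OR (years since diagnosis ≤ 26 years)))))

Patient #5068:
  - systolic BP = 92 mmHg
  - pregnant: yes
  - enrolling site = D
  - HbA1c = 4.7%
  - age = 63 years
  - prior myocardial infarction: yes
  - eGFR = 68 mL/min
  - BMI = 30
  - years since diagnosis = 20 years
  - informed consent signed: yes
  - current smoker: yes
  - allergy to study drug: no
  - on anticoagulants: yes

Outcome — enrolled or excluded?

Atomic conditions:
  systolic BP ≥ 112 mmHg: 92 ≥ 112 is false
  HbA1c ≤ 4.4%: 4.7 ≤ 4.4 is false
  prior myocardial infarction: yes → true
  NOT current smoker: yes → false
  age between 52 years and 70 years: 63 in [52, 70] is true
  BMI > 36.4: 30 > 36.4 is false
  current smoker: yes → true
  enrolling site ∈ {A, C}: D is not in the set → false
  pregnant: yes → true
  informed consent signed: yes → true
  years since diagnosis ≤ 34 years: 20 ≤ 34 is true
  eGFR > 135 mL/min: 68 > 135 is false
  on anticoagulants: yes → true
  NOT allergy to study drug: no → true
  years since diagnosis ≤ 26 years: 20 ≤ 26 is true
Combine:
[1.1.1.1.1] false OR false = false
[1.1.1.1] NOT false = true
[1.1.1.2.1] true AND false = false
[1.1.1.2] NOT false = true
[1.1.1] true AND true = true
[1.1] NOT true = false
[1.2.1.1.4] false → true (antecedent false ⇒ implication holds) = true
[1.2.1.1] true AND false AND true AND true = false
[1.2.1] NOT false = true
[1.2] NOT true = false
[1.3.1] true OR true = true
[1.3.2] false AND true = false
[1.3.3] true OR true = true
[1.3] true AND false AND true = false
[1] false OR false OR false = false
[root] NOT false = true
Overall: true → enrolled

Enrolled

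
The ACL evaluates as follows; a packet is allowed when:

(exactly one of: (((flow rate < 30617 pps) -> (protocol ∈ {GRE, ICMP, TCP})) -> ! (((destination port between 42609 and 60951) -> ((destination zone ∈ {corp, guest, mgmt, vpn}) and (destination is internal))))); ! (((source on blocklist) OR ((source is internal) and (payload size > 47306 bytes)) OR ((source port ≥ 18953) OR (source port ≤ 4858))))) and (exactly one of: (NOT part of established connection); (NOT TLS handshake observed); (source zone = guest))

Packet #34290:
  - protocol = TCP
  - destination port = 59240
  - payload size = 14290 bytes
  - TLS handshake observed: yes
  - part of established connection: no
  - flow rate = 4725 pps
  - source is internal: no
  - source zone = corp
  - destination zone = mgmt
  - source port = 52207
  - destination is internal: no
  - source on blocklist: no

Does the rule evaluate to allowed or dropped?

Allowed

Atomic conditions:
  flow rate < 30617 pps: 4725 < 30617 is true
  protocol ∈ {GRE, ICMP, TCP}: TCP is in the set → true
  destination port between 42609 and 60951: 59240 in [42609, 60951] is true
  destination zone ∈ {corp, guest, mgmt, vpn}: mgmt is in the set → true
  destination is internal: no → false
  source on blocklist: no → false
  source is internal: no → false
  payload size > 47306 bytes: 14290 > 47306 is false
  source port ≥ 18953: 52207 ≥ 18953 is true
  source port ≤ 4858: 52207 ≤ 4858 is false
  NOT part of established connection: no → true
  NOT TLS handshake observed: yes → false
  source zone = guest: corp == guest is false
Combine:
[1.1.1] true → true = true
[1.1.2.1.2] true AND false = false
[1.1.2.1] true → false = false
[1.1.2] NOT false = true
[1.1] true → true = true
[1.2.1.2] false AND false = false
[1.2.1.3] true OR false = true
[1.2.1] false OR false OR true = true
[1.2] NOT true = false
[1] exactly-one(true, false) = true
[2] exactly-one(true, false, false) = true
[root] true AND true = true
Overall: true → allowed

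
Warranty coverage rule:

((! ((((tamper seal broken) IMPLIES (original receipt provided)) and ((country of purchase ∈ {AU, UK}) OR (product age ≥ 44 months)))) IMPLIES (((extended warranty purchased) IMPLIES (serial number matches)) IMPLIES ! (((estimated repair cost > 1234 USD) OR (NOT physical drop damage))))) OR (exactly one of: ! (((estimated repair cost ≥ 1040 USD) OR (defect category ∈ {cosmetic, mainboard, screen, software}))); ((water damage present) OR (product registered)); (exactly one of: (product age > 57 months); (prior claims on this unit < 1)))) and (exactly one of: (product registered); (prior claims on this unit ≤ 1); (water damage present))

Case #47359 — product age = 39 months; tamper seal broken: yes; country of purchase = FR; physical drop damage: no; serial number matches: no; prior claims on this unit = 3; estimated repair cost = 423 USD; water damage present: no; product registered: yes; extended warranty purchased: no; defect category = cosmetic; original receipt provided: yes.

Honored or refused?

Honored

Atomic conditions:
  tamper seal broken: yes → true
  original receipt provided: yes → true
  country of purchase ∈ {AU, UK}: FR is not in the set → false
  product age ≥ 44 months: 39 ≥ 44 is false
  extended warranty purchased: no → false
  serial number matches: no → false
  estimated repair cost > 1234 USD: 423 > 1234 is false
  NOT physical drop damage: no → true
  estimated repair cost ≥ 1040 USD: 423 ≥ 1040 is false
  defect category ∈ {cosmetic, mainboard, screen, software}: cosmetic is in the set → true
  water damage present: no → false
  product registered: yes → true
  product age > 57 months: 39 > 57 is false
  prior claims on this unit < 1: 3 < 1 is false
  prior claims on this unit ≤ 1: 3 ≤ 1 is false
Combine:
[1.1.1.1.1] true → true = true
[1.1.1.1.2] false OR false = false
[1.1.1.1] true AND false = false
[1.1.1] NOT false = true
[1.1.2.1] false → false (antecedent false ⇒ implication holds) = true
[1.1.2.2.1] false OR true = true
[1.1.2.2] NOT true = false
[1.1.2] true → false = false
[1.1] true → false = false
[1.2.1.1] false OR true = true
[1.2.1] NOT true = false
[1.2.2] false OR true = true
[1.2.3] exactly-one(false, false) = false
[1.2] exactly-one(false, true, false) = true
[1] false OR true = true
[2] exactly-one(true, false, false) = true
[root] true AND true = true
Overall: true → honored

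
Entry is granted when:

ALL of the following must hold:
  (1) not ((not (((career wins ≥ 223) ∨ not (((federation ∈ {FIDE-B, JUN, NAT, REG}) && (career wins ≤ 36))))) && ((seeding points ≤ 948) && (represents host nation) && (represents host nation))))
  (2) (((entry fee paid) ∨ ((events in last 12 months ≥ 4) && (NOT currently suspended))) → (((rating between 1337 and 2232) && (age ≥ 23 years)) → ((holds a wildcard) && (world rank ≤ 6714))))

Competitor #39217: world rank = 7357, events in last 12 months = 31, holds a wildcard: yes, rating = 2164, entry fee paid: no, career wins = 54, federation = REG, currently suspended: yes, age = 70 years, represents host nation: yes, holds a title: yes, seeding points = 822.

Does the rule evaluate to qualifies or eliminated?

Atomic conditions:
  career wins ≥ 223: 54 ≥ 223 is false
  federation ∈ {FIDE-B, JUN, NAT, REG}: REG is in the set → true
  career wins ≤ 36: 54 ≤ 36 is false
  seeding points ≤ 948: 822 ≤ 948 is true
  represents host nation: yes → true
  entry fee paid: no → false
  events in last 12 months ≥ 4: 31 ≥ 4 is true
  NOT currently suspended: yes → false
  rating between 1337 and 2232: 2164 in [1337, 2232] is true
  age ≥ 23 years: 70 ≥ 23 is true
  holds a wildcard: yes → true
  world rank ≤ 6714: 7357 ≤ 6714 is false
Combine:
[1.1.1.1.2.1] true AND false = false
[1.1.1.1.2] NOT false = true
[1.1.1.1] false OR true = true
[1.1.1] NOT true = false
[1.1.2] true AND true AND true = true
[1.1] false AND true = false
[1] NOT false = true
[2.1.2] true AND false = false
[2.1] false OR false = false
[2.2.1] true AND true = true
[2.2.2] true AND false = false
[2.2] true → false = false
[2] false → false (antecedent false ⇒ implication holds) = true
[root] true AND true = true
Overall: true → qualifies

Qualifies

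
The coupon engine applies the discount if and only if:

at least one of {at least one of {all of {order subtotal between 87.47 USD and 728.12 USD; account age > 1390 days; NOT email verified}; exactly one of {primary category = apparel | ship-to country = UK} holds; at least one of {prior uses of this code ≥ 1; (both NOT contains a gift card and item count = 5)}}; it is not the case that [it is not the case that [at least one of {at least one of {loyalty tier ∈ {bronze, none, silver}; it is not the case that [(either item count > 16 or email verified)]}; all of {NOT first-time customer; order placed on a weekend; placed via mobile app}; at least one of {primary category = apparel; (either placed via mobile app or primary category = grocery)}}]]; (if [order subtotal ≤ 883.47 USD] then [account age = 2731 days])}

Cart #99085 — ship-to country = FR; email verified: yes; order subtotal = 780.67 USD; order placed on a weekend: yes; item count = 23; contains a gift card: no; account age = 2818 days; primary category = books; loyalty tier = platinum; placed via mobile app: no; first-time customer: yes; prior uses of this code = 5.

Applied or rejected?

Applied

Atomic conditions:
  order subtotal between 87.47 USD and 728.12 USD: 780.67 in [87.47, 728.12] is false
  account age > 1390 days: 2818 > 1390 is true
  NOT email verified: yes → false
  primary category = apparel: books == apparel is false
  ship-to country = UK: FR == UK is false
  prior uses of this code ≥ 1: 5 ≥ 1 is true
  NOT contains a gift card: no → true
  item count = 5: 23 == 5 is false
  loyalty tier ∈ {bronze, none, silver}: platinum is not in the set → false
  item count > 16: 23 > 16 is true
  email verified: yes → true
  NOT first-time customer: yes → false
  order placed on a weekend: yes → true
  placed via mobile app: no → false
  primary category = grocery: books == grocery is false
  order subtotal ≤ 883.47 USD: 780.67 ≤ 883.47 is true
  account age = 2731 days: 2818 == 2731 is false
Combine:
[1.1] false AND true AND false = false
[1.2] exactly-one(false, false) = false
[1.3.2] true AND false = false
[1.3] true OR false = true
[1] false OR false OR true = true
[2.1.1.1.2.1] true OR true = true
[2.1.1.1.2] NOT true = false
[2.1.1.1] false OR false = false
[2.1.1.2] false AND true AND false = false
[2.1.1.3.2] false OR false = false
[2.1.1.3] false OR false = false
[2.1.1] false OR false OR false = false
[2.1] NOT false = true
[2] NOT true = false
[3] true → false = false
[root] true OR false OR false = true
Overall: true → applied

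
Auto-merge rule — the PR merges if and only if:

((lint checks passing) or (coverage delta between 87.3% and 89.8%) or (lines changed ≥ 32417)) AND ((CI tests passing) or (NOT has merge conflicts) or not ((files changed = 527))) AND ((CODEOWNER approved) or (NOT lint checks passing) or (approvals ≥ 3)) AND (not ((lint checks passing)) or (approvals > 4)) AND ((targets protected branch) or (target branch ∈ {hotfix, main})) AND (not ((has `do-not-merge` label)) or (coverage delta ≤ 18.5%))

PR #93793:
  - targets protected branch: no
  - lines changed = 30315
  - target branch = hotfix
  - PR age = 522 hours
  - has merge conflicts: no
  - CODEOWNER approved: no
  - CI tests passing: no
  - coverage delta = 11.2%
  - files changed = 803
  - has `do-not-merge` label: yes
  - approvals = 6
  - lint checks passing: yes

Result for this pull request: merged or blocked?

Atomic conditions:
  lint checks passing: yes → true
  coverage delta between 87.3% and 89.8%: 11.2 in [87.3, 89.8] is false
  lines changed ≥ 32417: 30315 ≥ 32417 is false
  CI tests passing: no → false
  NOT has merge conflicts: no → true
  files changed = 527: 803 == 527 is false
  CODEOWNER approved: no → false
  NOT lint checks passing: yes → false
  approvals ≥ 3: 6 ≥ 3 is true
  approvals > 4: 6 > 4 is true
  targets protected branch: no → false
  target branch ∈ {hotfix, main}: hotfix is in the set → true
  has `do-not-merge` label: yes → true
  coverage delta ≤ 18.5%: 11.2 ≤ 18.5 is true
Combine:
[1] true OR false OR false = true
[2.3] NOT false = true
[2] false OR true OR true = true
[3] false OR false OR true = true
[4.1] NOT true = false
[4] false OR true = true
[5] false OR true = true
[6.1] NOT true = false
[6] false OR true = true
[root] true AND true AND true AND true AND true AND true = true
Overall: true → merged

Merged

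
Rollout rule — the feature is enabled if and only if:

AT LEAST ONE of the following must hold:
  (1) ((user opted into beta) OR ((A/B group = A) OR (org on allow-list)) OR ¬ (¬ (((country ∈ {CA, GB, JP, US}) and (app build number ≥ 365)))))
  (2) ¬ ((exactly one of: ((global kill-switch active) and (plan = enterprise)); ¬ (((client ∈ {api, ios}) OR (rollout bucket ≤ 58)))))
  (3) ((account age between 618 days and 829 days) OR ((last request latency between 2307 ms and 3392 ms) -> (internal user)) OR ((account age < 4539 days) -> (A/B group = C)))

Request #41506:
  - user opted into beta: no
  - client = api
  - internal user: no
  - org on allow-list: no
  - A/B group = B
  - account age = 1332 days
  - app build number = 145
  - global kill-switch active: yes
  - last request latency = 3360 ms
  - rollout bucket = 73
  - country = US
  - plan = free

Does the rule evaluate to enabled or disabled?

Enabled

Atomic conditions:
  user opted into beta: no → false
  A/B group = A: B == A is false
  org on allow-list: no → false
  country ∈ {CA, GB, JP, US}: US is in the set → true
  app build number ≥ 365: 145 ≥ 365 is false
  global kill-switch active: yes → true
  plan = enterprise: free == enterprise is false
  client ∈ {api, ios}: api is in the set → true
  rollout bucket ≤ 58: 73 ≤ 58 is false
  account age between 618 days and 829 days: 1332 in [618, 829] is false
  last request latency between 2307 ms and 3392 ms: 3360 in [2307, 3392] is true
  internal user: no → false
  account age < 4539 days: 1332 < 4539 is true
  A/B group = C: B == C is false
Combine:
[1.2] false OR false = false
[1.3.1.1] true AND false = false
[1.3.1] NOT false = true
[1.3] NOT true = false
[1] false OR false OR false = false
[2.1.1] true AND false = false
[2.1.2.1] true OR false = true
[2.1.2] NOT true = false
[2.1] exactly-one(false, false) = false
[2] NOT false = true
[3.2] true → false = false
[3.3] true → false = false
[3] false OR false OR false = false
[root] false OR true OR false = true
Overall: true → enabled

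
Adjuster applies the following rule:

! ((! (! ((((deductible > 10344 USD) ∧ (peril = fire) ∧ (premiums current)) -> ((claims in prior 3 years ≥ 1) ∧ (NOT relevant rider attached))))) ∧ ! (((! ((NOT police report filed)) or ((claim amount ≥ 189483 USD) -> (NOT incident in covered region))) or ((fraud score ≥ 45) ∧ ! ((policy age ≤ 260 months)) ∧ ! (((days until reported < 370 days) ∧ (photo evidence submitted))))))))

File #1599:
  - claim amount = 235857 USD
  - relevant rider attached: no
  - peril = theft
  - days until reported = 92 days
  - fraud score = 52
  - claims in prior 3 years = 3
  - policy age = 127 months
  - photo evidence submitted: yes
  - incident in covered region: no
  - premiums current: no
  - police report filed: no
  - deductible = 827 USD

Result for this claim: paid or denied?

Atomic conditions:
  deductible > 10344 USD: 827 > 10344 is false
  peril = fire: theft == fire is false
  premiums current: no → false
  claims in prior 3 years ≥ 1: 3 ≥ 1 is true
  NOT relevant rider attached: no → true
  NOT police report filed: no → true
  claim amount ≥ 189483 USD: 235857 ≥ 189483 is true
  NOT incident in covered region: no → true
  fraud score ≥ 45: 52 ≥ 45 is true
  policy age ≤ 260 months: 127 ≤ 260 is true
  days until reported < 370 days: 92 < 370 is true
  photo evidence submitted: yes → true
Combine:
[1.1.1.1.1] false AND false AND false = false
[1.1.1.1.2] true AND true = true
[1.1.1.1] false → true (antecedent false ⇒ implication holds) = true
[1.1.1] NOT true = false
[1.1] NOT false = true
[1.2.1.1.1] NOT true = false
[1.2.1.1.2] true → true = true
[1.2.1.1] false OR true = true
[1.2.1.2.2] NOT true = false
[1.2.1.2.3.1] true AND true = true
[1.2.1.2.3] NOT true = false
[1.2.1.2] true AND false AND false = false
[1.2.1] true OR false = true
[1.2] NOT true = false
[1] true AND false = false
[root] NOT false = true
Overall: true → paid

Paid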